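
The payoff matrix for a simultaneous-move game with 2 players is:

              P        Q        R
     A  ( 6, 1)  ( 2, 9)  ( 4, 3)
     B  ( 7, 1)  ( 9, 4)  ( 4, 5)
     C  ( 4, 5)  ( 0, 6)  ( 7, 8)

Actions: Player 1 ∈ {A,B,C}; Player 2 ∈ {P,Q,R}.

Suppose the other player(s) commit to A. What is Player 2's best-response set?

u_2(P vs A) = 1
u_2(Q vs A) = 9
u_2(R vs A) = 3
max payoff 9 at {Q}

BR_2 = {Q}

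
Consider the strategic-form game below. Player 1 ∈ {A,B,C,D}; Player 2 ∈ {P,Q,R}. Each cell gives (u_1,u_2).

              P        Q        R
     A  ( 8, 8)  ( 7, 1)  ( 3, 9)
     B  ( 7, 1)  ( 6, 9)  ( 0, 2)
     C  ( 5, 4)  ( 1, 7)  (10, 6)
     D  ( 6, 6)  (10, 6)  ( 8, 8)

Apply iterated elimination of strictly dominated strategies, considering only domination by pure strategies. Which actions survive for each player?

P1 drop B (A beats it: P:8>7 Q:7>6 R:3>0)
P2 drop P (R beats it: A:9>8 C:6>4 D:8>6)
P1 drop A (D beats it: Q:10>7 R:8>3)
P1→{C,D} P2→{Q,R}

IESDS → P1:{C,D} P2:{Q,R}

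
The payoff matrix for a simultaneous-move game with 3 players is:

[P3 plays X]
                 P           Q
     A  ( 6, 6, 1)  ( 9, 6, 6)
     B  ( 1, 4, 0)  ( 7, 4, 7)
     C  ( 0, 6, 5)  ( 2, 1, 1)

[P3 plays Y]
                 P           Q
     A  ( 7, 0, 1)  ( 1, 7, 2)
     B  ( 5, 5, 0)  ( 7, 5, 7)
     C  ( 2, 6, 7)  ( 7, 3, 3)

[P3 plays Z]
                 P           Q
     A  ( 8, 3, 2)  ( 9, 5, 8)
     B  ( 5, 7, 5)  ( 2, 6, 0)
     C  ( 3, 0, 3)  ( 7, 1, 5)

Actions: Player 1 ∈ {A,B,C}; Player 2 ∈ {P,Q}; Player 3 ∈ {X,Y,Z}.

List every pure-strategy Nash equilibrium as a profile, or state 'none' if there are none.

NE set: (A,Q,Z), (B,Q,Y)

(A,P,X): not NE [P3→Z gives 2>1]
(A,P,Y): not NE [P2→Q gives 7>0; P3→Z gives 2>1]
(A,P,Z): not NE [P2→Q gives 5>3]
(A,Q,X): not NE [P3→Z gives 8>6]
(A,Q,Y): not NE [P1→C gives 7>1; P3→Z gives 8>2]
(A,Q,Z): NE
(B,P,X): not NE [P1→A gives 6>1; P3→Z gives 5>0]
(B,P,Y): not NE [P1→A gives 7>5; P3→Z gives 5>0]
(B,P,Z): not NE [P1→A gives 8>5]
(B,Q,X): not NE [P1→A gives 9>7]
(B,Q,Y): NE
(B,Q,Z): not NE [P1→A gives 9>2; P2→P gives 7>6; P3→Y gives 7>0]
(C,P,X): not NE [P1→A gives 6>0; P3→Y gives 7>5]
(C,P,Y): not NE [P1→A gives 7>2]
(C,P,Z): not NE [P1→A gives 8>3; P2→Q gives 1>0; P3→Y gives 7>3]
(C,Q,X): not NE [P1→A gives 9>2; P2→P gives 6>1; P3→Z gives 5>1]
(C,Q,Y): not NE [P2→P gives 6>3; P3→Z gives 5>3]
(C,Q,Z): not NE [P1→A gives 9>7]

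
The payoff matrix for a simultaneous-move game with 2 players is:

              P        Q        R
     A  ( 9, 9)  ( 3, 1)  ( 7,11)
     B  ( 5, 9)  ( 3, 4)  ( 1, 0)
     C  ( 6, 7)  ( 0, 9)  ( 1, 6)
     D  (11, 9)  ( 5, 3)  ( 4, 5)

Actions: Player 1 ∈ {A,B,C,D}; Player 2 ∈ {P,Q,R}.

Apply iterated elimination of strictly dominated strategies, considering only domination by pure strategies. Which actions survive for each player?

Survivors P1:{A,D} P2:{P,R}

P1 drop B (D beats it: P:11>5 Q:5>3 R:4>1)
P1 drop C (A beats it: P:9>6 Q:3>0 R:7>1)
P2 drop Q (P beats it: A:9>1 D:9>3)
P1→{A,D} P2→{P,R}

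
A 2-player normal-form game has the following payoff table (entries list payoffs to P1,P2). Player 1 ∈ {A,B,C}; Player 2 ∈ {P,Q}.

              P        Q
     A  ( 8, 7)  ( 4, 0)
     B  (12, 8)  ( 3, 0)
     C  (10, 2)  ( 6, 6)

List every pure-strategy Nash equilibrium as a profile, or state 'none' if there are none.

Nash profiles: (B,P), (C,Q)

(A,P): not NE [P1→B gives 12>8]
(A,Q): not NE [P1→C gives 6>4; P2→P gives 7>0]
(B,P): NE
(B,Q): not NE [P1→C gives 6>3; P2→P gives 8>0]
(C,P): not NE [P1→B gives 12>10; P2→Q gives 6>2]
(C,Q): NE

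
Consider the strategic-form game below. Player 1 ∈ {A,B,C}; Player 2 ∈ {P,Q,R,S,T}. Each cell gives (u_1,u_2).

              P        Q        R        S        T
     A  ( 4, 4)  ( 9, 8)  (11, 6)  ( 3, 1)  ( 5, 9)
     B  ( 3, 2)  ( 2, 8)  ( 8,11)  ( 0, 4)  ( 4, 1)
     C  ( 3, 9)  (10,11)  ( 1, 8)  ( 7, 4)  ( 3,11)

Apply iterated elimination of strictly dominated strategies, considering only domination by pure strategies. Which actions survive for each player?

Remaining: P1:{A,C} P2:{Q,T}

P1 drop B (A beats it: P:4>3 Q:9>2 R:11>8 S:3>0 T:5>4)
P2 drop P (Q beats it: A:8>4 C:11>9)
P2 drop R (Q beats it: A:8>6 C:11>8)
P2 drop S (Q beats it: A:8>1 C:11>4)
P1→{A,C} P2→{Q,T}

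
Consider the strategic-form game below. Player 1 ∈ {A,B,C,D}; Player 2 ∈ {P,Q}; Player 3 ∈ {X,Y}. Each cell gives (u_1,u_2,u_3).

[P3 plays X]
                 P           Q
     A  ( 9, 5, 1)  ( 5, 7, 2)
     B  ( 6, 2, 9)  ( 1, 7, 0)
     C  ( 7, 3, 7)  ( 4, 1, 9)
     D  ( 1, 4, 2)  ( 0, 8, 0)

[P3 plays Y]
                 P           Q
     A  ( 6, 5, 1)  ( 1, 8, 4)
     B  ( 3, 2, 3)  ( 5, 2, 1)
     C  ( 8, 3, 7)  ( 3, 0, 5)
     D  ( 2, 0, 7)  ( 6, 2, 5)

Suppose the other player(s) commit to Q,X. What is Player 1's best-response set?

P1 best: {A}

u_1(A vs Q,X) = 5
u_1(B vs Q,X) = 1
u_1(C vs Q,X) = 4
u_1(D vs Q,X) = 0
max payoff 5 at {A}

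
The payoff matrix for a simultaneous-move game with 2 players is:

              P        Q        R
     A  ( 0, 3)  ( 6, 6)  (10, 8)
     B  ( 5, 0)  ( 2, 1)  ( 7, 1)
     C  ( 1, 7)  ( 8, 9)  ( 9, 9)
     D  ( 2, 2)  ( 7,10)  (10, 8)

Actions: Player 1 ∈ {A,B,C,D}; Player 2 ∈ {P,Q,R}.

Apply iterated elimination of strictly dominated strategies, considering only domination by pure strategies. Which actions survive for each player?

Survivors P1:{A,C,D} P2:{Q,R}

P2 drop P (Q beats it: A:6>3 B:1>0 C:9>7 D:10>2)
P1 drop B (A beats it: Q:6>2 R:10>7)
P1→{A,C,D} P2→{Q,R}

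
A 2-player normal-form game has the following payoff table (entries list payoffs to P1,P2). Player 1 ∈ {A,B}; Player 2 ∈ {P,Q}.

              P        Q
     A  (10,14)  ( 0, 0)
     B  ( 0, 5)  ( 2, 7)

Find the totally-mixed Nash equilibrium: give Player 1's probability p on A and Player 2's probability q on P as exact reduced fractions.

(p,q) = (1/8, 1/6)

P1 indiff ⇒ q·10+(1-q)·0 = q·0+(1-q)·2 ⇒ q(10) = (1-q)(2) ⇒ q = 1/6
P2 indiff ⇒ p·14+(1-p)·5 = p·0+(1-p)·7 ⇒ p(14) = (1-p)(2) ⇒ p = 1/8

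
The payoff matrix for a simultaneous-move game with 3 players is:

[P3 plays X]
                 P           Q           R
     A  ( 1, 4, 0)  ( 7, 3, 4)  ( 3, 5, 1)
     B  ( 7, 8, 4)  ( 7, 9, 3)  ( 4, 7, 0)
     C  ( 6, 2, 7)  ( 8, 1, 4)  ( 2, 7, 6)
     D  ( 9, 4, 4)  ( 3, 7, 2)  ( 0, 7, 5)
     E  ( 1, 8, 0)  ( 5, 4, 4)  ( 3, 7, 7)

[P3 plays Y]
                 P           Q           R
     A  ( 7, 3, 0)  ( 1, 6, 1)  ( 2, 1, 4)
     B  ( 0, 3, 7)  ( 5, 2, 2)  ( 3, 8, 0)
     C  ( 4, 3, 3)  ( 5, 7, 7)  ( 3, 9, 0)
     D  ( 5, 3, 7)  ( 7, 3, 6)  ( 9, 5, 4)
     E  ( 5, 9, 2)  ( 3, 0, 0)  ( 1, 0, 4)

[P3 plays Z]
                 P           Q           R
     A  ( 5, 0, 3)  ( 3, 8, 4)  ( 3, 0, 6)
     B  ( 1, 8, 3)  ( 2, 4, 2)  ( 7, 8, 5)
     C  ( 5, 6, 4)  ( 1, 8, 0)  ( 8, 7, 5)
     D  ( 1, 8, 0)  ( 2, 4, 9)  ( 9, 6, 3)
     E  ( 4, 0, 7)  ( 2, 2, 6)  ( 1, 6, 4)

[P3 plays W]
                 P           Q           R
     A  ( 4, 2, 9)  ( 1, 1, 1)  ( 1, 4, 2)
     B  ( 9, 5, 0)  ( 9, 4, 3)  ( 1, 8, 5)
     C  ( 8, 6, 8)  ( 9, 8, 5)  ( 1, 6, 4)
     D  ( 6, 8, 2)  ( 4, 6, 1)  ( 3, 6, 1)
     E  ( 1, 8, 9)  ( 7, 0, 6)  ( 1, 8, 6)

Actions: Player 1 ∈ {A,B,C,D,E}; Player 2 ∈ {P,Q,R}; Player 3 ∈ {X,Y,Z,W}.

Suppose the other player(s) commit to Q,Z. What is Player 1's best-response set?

u_1(A vs Q,Z) = 3
u_1(B vs Q,Z) = 2
u_1(C vs Q,Z) = 1
u_1(D vs Q,Z) = 2
u_1(E vs Q,Z) = 2
max payoff 3 at {A}

BR_1 = {A}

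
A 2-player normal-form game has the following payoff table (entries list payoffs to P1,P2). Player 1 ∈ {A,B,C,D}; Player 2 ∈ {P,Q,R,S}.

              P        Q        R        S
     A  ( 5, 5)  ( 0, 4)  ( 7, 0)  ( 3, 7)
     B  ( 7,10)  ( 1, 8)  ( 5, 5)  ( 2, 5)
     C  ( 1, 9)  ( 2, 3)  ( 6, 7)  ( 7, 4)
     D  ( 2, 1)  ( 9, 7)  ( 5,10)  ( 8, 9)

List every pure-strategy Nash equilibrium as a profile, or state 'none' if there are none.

(A,P): not NE [P1→B gives 7>5; P2→S gives 7>5]
(A,Q): not NE [P1→D gives 9>0; P2→S gives 7>4]
(A,R): not NE [P2→S gives 7>0]
(A,S): not NE [P1→D gives 8>3]
(B,P): NE
(B,Q): not NE [P1→D gives 9>1; P2→P gives 10>8]
(B,R): not NE [P1→A gives 7>5; P2→P gives 10>5]
(B,S): not NE [P1→D gives 8>2; P2→P gives 10>5]
(C,P): not NE [P1→B gives 7>1]
(C,Q): not NE [P1→D gives 9>2; P2→P gives 9>3]
(C,R): not NE [P1→A gives 7>6; P2→P gives 9>7]
(C,S): not NE [P1→D gives 8>7; P2→P gives 9>4]
(D,P): not NE [P1→B gives 7>2; P2→R gives 10>1]
(D,Q): not NE [P2→R gives 10>7]
(D,R): not NE [P1→A gives 7>5]
(D,S): not NE [P2→R gives 10>9]

Nash profiles: (B,P)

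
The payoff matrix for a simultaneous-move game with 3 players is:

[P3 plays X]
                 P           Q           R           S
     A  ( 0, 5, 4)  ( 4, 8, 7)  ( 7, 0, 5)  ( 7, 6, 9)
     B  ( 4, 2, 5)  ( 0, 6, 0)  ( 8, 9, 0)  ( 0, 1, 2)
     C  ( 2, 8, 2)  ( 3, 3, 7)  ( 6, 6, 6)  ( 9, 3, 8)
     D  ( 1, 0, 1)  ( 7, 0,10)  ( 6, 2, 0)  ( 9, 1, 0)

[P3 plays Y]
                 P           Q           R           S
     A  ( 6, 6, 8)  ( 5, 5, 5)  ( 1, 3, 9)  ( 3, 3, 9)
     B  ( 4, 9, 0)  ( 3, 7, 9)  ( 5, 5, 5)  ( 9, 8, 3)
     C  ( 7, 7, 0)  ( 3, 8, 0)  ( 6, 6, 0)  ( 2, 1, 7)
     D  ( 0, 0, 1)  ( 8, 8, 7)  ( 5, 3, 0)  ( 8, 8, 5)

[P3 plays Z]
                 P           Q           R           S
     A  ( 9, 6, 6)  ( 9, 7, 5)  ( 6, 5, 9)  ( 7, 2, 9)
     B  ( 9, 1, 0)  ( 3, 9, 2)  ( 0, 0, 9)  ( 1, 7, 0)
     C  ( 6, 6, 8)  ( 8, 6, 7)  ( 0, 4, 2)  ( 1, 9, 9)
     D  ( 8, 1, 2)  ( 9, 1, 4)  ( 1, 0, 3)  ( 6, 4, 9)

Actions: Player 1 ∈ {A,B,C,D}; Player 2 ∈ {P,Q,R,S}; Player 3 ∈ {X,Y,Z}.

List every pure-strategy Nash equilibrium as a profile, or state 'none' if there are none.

(A,P,X): not NE [P1→B gives 4>0; P2→Q gives 8>5; P3→Y gives 8>4]
(A,P,Y): not NE [P1→C gives 7>6]
(A,P,Z): not NE [P2→Q gives 7>6; P3→Y gives 8>6]
(A,Q,X): not NE [P1→D gives 7>4]
(A,Q,Y): not NE [P1→D gives 8>5; P2→P gives 6>5; P3→X gives 7>5]
(A,Q,Z): not NE [P3→X gives 7>5]
(A,R,X): not NE [P1→B gives 8>7; P2→Q gives 8>0; P3→Z gives 9>5]
(A,R,Y): not NE [P1→C gives 6>1; P2→P gives 6>3]
(A,R,Z): not NE [P2→Q gives 7>5]
(A,S,X): not NE [P1→D gives 9>7; P2→Q gives 8>6]
(A,S,Y): not NE [P1→B gives 9>3; P2→P gives 6>3]
(A,S,Z): not NE [P2→Q gives 7>2]
(B,P,X): not NE [P2→R gives 9>2]
(B,P,Y): not NE [P1→C gives 7>4; P3→X gives 5>0]
(B,P,Z): not NE [P2→Q gives 9>1; P3→X gives 5>0]
(B,Q,X): not NE [P1→D gives 7>0; P2→R gives 9>6; P3→Y gives 9>0]
(B,Q,Y): not NE [P1→D gives 8>3; P2→P gives 9>7]
(B,Q,Z): not NE [P1→D gives 9>3; P3→Y gives 9>2]
(B,R,X): not NE [P3→Z gives 9>0]
(B,R,Y): not NE [P1→C gives 6>5; P2→P gives 9>5; P3→Z gives 9>5]
(B,R,Z): not NE [P1→A gives 6>0; P2→Q gives 9>0]
(B,S,X): not NE [P1→D gives 9>0; P2→R gives 9>1; P3→Y gives 3>2]
(B,S,Y): not NE [P2→P gives 9>8]
(B,S,Z): not NE [P1→A gives 7>1; P2→Q gives 9>7; P3→Y gives 3>0]
(C,P,X): not NE [P1→B gives 4>2; P3→Z gives 8>2]
(C,P,Y): not NE [P2→Q gives 8>7; P3→Z gives 8>0]
(C,P,Z): not NE [P1→B gives 9>6; P2→S gives 9>6]
(C,Q,X): not NE [P1→D gives 7>3; P2→P gives 8>3]
(C,Q,Y): not NE [P1→D gives 8>3; P3→Z gives 7>0]
(C,Q,Z): not NE [P1→D gives 9>8; P2→S gives 9>6]
(C,R,X): not NE [P1→B gives 8>6; P2→P gives 8>6]
(C,R,Y): not NE [P2→Q gives 8>6; P3→X gives 6>0]
(C,R,Z): not NE [P1→A gives 6>0; P2→S gives 9>4; P3→X gives 6>2]
(C,S,X): not NE [P2→P gives 8>3; P3→Z gives 9>8]
(C,S,Y): not NE [P1→B gives 9>2; P2→Q gives 8>1; P3→Z gives 9>7]
(C,S,Z): not NE [P1→A gives 7>1]
(D,P,X): not NE [P1→B gives 4>1; P2→R gives 2>0; P3→Z gives 2>1]
(D,P,Y): not NE [P1→C gives 7>0; P2→S gives 8>0; P3→Z gives 2>1]
(D,P,Z): not NE [P1→B gives 9>8; P2→S gives 4>1]
(D,Q,X): not NE [P2→R gives 2>0]
(D,Q,Y): not NE [P3→X gives 10>7]
(D,Q,Z): not NE [P2→S gives 4>1; P3→X gives 10>4]
(D,R,X): not NE [P1→B gives 8>6; P3→Z gives 3>0]
(D,R,Y): not NE [P1→C gives 6>5; P2→S gives 8>3; P3→Z gives 3>0]
(D,R,Z): not NE [P1→A gives 6>1; P2→S gives 4>0]
(D,S,X): not NE [P2→R gives 2>1; P3→Z gives 9>0]
(D,S,Y): not NE [P1→B gives 9>8; P3→Z gives 9>5]
(D,S,Z): not NE [P1→A gives 7>6]

PSNE: ∅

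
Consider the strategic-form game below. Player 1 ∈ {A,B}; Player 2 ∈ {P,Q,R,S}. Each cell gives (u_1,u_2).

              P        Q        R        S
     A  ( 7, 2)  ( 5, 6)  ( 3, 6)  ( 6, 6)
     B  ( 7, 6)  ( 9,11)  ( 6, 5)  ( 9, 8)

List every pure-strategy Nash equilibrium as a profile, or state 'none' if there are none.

PSNE = {(B,Q)}

(A,P): not NE [P2→S gives 6>2]
(A,Q): not NE [P1→B gives 9>5]
(A,R): not NE [P1→B gives 6>3]
(A,S): not NE [P1→B gives 9>6]
(B,P): not NE [P2→Q gives 11>6]
(B,Q): NE
(B,R): not NE [P2→Q gives 11>5]
(B,S): not NE [P2→Q gives 11>8]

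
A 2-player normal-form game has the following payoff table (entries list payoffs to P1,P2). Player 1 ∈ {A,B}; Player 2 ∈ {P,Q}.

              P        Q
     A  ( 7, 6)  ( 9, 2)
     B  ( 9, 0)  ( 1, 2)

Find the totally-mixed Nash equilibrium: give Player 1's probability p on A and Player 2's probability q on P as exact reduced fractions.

P1 indiff ⇒ q·7+(1-q)·9 = q·9+(1-q)·1 ⇒ q(-2) = (1-q)(-8) ⇒ q = 4/5
P2 indiff ⇒ p·6+(1-p)·0 = p·2+(1-p)·2 ⇒ p(4) = (1-p)(2) ⇒ p = 1/3

P1 mixes 1/3 on A; P2 mixes 4/5 on P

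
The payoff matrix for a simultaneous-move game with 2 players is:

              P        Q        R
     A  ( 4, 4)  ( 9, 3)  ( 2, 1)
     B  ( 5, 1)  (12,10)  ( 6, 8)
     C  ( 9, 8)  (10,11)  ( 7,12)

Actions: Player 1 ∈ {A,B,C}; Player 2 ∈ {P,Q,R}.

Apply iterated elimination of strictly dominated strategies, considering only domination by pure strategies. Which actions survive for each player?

Survivors P1:{B,C} P2:{Q,R}

P1 drop A (B beats it: P:5>4 Q:12>9 R:6>2)
P2 drop P (Q beats it: B:10>1 C:11>8)
P1→{B,C} P2→{Q,R}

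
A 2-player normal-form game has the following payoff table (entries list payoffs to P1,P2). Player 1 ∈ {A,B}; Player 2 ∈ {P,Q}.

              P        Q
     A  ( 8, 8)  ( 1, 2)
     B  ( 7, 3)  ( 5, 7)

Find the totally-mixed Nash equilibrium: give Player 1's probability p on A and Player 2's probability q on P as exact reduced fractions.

P1 indiff ⇒ q·8+(1-q)·1 = q·7+(1-q)·5 ⇒ q(1) = (1-q)(4) ⇒ q = 4/5
P2 indiff ⇒ p·8+(1-p)·3 = p·2+(1-p)·7 ⇒ p(6) = (1-p)(4) ⇒ p = 2/5

(p,q) = (2/5, 4/5)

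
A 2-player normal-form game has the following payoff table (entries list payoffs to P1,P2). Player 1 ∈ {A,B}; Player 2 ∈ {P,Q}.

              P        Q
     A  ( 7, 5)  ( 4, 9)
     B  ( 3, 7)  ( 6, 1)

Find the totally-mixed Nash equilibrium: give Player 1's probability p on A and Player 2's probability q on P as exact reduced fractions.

p=3/5, q=1/3

P1 indiff ⇒ q·7+(1-q)·4 = q·3+(1-q)·6 ⇒ q(4) = (1-q)(2) ⇒ q = 1/3
P2 indiff ⇒ p·5+(1-p)·7 = p·9+(1-p)·1 ⇒ p(-4) = (1-p)(-6) ⇒ p = 3/5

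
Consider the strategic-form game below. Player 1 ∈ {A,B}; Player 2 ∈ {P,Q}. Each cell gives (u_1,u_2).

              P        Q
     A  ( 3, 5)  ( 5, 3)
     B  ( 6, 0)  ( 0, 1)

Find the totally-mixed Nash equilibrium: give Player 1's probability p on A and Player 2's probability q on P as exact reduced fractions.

(p,q) = (1/3, 5/8)

P1 indiff ⇒ q·3+(1-q)·5 = q·6+(1-q)·0 ⇒ q(-3) = (1-q)(-5) ⇒ q = 5/8
P2 indiff ⇒ p·5+(1-p)·0 = p·3+(1-p)·1 ⇒ p(2) = (1-p)(1) ⇒ p = 1/3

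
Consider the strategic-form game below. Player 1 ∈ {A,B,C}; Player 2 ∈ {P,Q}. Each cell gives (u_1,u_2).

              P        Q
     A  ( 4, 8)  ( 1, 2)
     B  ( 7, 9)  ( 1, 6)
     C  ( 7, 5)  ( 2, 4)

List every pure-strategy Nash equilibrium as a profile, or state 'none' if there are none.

NE set: (B,P), (C,P)

(A,P): not NE [P1→C gives 7>4]
(A,Q): not NE [P1→C gives 2>1; P2→P gives 8>2]
(B,P): NE
(B,Q): not NE [P1→C gives 2>1; P2→P gives 9>6]
(C,P): NE
(C,Q): not NE [P2→P gives 5>4]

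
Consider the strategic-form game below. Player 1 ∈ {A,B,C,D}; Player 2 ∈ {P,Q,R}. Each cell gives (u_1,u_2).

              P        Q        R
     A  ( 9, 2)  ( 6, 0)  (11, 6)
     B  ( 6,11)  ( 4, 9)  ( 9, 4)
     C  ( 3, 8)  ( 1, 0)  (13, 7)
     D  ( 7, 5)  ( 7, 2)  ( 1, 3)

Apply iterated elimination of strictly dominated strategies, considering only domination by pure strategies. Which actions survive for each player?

IESDS → P1:{A,C} P2:{P,R}

P1 drop B (A beats it: P:9>6 Q:6>4 R:11>9)
P2 drop Q (P beats it: A:2>0 C:8>0 D:5>2)
P1 drop D (A beats it: P:9>7 R:11>1)
P1→{A,C} P2→{P,R}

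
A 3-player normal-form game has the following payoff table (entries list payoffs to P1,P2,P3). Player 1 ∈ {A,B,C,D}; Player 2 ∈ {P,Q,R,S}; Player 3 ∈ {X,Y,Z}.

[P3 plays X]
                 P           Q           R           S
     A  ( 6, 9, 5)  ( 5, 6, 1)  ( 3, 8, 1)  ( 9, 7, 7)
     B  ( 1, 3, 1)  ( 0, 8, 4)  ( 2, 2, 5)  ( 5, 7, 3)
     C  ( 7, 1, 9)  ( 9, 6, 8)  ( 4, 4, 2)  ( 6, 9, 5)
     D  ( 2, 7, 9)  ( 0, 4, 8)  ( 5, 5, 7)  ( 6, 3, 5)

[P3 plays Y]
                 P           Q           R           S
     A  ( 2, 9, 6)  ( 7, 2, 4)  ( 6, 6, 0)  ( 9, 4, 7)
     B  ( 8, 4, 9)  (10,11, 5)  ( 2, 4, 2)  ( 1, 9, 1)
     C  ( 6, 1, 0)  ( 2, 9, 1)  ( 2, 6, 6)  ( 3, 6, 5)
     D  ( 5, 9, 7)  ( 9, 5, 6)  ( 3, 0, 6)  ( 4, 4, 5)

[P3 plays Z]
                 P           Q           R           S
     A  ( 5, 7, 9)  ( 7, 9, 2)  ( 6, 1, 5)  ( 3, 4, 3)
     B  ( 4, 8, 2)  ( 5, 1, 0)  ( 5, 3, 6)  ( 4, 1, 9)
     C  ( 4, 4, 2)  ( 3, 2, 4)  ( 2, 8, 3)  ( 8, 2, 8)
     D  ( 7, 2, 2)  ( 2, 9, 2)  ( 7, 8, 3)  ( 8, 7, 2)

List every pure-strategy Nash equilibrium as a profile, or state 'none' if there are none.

(A,P,X): not NE [P1→C gives 7>6; P3→Z gives 9>5]
(A,P,Y): not NE [P1→B gives 8>2; P3→Z gives 9>6]
(A,P,Z): not NE [P1→D gives 7>5; P2→Q gives 9>7]
(A,Q,X): not NE [P1→C gives 9>5; P2→P gives 9>6; P3→Y gives 4>1]
(A,Q,Y): not NE [P1→B gives 10>7; P2→P gives 9>2]
(A,Q,Z): not NE [P3→Y gives 4>2]
(A,R,X): not NE [P1→D gives 5>3; P2→P gives 9>8; P3→Z gives 5>1]
(A,R,Y): not NE [P2→P gives 9>6; P3→Z gives 5>0]
(A,R,Z): not NE [P1→D gives 7>6; P2→Q gives 9>1]
(A,S,X): not NE [P2→P gives 9>7]
(A,S,Y): not NE [P2→P gives 9>4]
(A,S,Z): not NE [P1→D gives 8>3; P2→Q gives 9>4; P3→Y gives 7>3]
(B,P,X): not NE [P1→C gives 7>1; P2→Q gives 8>3; P3→Y gives 9>1]
(B,P,Y): not NE [P2→Q gives 11>4]
(B,P,Z): not NE [P1→D gives 7>4; P3→Y gives 9>2]
(B,Q,X): not NE [P1→C gives 9>0; P3→Y gives 5>4]
(B,Q,Y): NE
(B,Q,Z): not NE [P1→A gives 7>5; P2→P gives 8>1; P3→Y gives 5>0]
(B,R,X): not NE [P1→D gives 5>2; P2→Q gives 8>2; P3→Z gives 6>5]
(B,R,Y): not NE [P1→A gives 6>2; P2→Q gives 11>4; P3→Z gives 6>2]
(B,R,Z): not NE [P1→D gives 7>5; P2→P gives 8>3]
(B,S,X): not NE [P1→A gives 9>5; P2→Q gives 8>7; P3→Z gives 9>3]
(B,S,Y): not NE [P1→A gives 9>1; P2→Q gives 11>9; P3→Z gives 9>1]
(B,S,Z): not NE [P1→D gives 8>4; P2→P gives 8>1]
(C,P,X): not NE [P2→S gives 9>1]
(C,P,Y): not NE [P1→B gives 8>6; P2→Q gives 9>1; P3→X gives 9>0]
(C,P,Z): not NE [P1→D gives 7>4; P2→R gives 8>4; P3→X gives 9>2]
(C,Q,X): not NE [P2→S gives 9>6]
(C,Q,Y): not NE [P1→B gives 10>2; P3→X gives 8>1]
(C,Q,Z): not NE [P1→A gives 7>3; P2→R gives 8>2; P3→X gives 8>4]
(C,R,X): not NE [P1→D gives 5>4; P2→S gives 9>4; P3→Y gives 6>2]
(C,R,Y): not NE [P1→A gives 6>2; P2→Q gives 9>6]
(C,R,Z): not NE [P1→D gives 7>2; P3→Y gives 6>3]
(C,S,X): not NE [P1→A gives 9>6; P3→Z gives 8>5]
(C,S,Y): not NE [P1→A gives 9>3; P2→Q gives 9>6; P3→Z gives 8>5]
(C,S,Z): not NE [P2→R gives 8>2]
(D,P,X): not NE [P1→C gives 7>2]
(D,P,Y): not NE [P1→B gives 8>5; P3→X gives 9>7]
(D,P,Z): not NE [P2→Q gives 9>2; P3→X gives 9>2]
(D,Q,X): not NE [P1→C gives 9>0; P2→P gives 7>4]
(D,Q,Y): not NE [P1→B gives 10>9; P2→P gives 9>5; P3→X gives 8>6]
(D,Q,Z): not NE [P1→A gives 7>2; P3→X gives 8>2]
(D,R,X): not NE [P2→P gives 7>5]
(D,R,Y): not NE [P1→A gives 6>3; P2→P gives 9>0; P3→X gives 7>6]
(D,R,Z): not NE [P2→Q gives 9>8; P3→X gives 7>3]
(D,S,X): not NE [P1→A gives 9>6; P2→P gives 7>3]
(D,S,Y): not NE [P1→A gives 9>4; P2→P gives 9>4]
(D,S,Z): not NE [P2→Q gives 9>7; P3→Y gives 5>2]

NE set: (B,Q,Y)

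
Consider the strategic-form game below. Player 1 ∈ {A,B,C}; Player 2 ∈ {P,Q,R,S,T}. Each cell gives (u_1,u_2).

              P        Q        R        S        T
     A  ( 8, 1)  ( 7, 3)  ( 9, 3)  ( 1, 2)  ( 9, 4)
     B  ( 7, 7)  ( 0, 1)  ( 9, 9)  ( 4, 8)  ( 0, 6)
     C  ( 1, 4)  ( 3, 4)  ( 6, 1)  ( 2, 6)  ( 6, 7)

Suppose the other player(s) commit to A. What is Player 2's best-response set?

u_2(P vs A) = 1
u_2(Q vs A) = 3
u_2(R vs A) = 3
u_2(S vs A) = 2
u_2(T vs A) = 4
max payoff 4 at {T}

P2 best: {T}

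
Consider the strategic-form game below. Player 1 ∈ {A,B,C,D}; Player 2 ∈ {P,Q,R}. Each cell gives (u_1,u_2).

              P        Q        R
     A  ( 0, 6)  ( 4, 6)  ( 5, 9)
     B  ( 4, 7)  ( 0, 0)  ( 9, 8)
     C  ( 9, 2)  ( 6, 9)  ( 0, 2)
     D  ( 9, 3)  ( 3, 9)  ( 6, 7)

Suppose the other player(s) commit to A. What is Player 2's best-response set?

u_2(P vs A) = 6
u_2(Q vs A) = 6
u_2(R vs A) = 9
max payoff 9 at {R}

argmax u_2 = {R}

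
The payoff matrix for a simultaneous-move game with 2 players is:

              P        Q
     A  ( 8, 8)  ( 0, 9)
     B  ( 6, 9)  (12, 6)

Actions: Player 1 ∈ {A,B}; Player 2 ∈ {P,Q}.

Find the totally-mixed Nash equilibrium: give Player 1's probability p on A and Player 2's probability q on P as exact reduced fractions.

P1 indiff ⇒ q·8+(1-q)·0 = q·6+(1-q)·12 ⇒ q(2) = (1-q)(12) ⇒ q = 6/7
P2 indiff ⇒ p·8+(1-p)·9 = p·9+(1-p)·6 ⇒ p(-1) = (1-p)(-3) ⇒ p = 3/4

p=3/4, q=6/7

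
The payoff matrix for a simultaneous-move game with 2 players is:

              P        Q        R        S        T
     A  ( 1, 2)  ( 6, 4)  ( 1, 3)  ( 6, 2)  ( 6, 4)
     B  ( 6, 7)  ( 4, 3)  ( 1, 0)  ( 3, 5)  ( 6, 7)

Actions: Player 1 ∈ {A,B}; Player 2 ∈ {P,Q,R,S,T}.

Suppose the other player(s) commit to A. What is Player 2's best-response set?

argmax u_2 = {Q,T}

u_2(P vs A) = 2
u_2(Q vs A) = 4
u_2(R vs A) = 3
u_2(S vs A) = 2
u_2(T vs A) = 4
max payoff 4 at {Q,T}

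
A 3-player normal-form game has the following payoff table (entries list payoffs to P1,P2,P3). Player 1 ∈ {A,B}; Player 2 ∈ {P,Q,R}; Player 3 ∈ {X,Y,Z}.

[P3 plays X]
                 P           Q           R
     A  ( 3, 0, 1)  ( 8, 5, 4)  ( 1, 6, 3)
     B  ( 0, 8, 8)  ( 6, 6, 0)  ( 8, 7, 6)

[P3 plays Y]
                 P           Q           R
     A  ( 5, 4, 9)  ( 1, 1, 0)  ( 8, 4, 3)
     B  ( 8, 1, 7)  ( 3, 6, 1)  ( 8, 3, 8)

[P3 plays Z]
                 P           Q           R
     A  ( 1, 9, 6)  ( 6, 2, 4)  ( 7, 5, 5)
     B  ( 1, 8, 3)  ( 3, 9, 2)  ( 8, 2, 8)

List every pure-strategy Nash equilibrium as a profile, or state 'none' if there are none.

(A,P,X): not NE [P2→R gives 6>0; P3→Y gives 9>1]
(A,P,Y): not NE [P1→B gives 8>5]
(A,P,Z): not NE [P3→Y gives 9>6]
(A,Q,X): not NE [P2→R gives 6>5]
(A,Q,Y): not NE [P1→B gives 3>1; P2→R gives 4>1; P3→Z gives 4>0]
(A,Q,Z): not NE [P2→P gives 9>2]
(A,R,X): not NE [P1→B gives 8>1; P3→Z gives 5>3]
(A,R,Y): not NE [P3→Z gives 5>3]
(A,R,Z): not NE [P1→B gives 8>7; P2→P gives 9>5]
(B,P,X): not NE [P1→A gives 3>0]
(B,P,Y): not NE [P2→Q gives 6>1; P3→X gives 8>7]
(B,P,Z): not NE [P2→Q gives 9>8; P3→X gives 8>3]
(B,Q,X): not NE [P1→A gives 8>6; P2→P gives 8>6; P3→Z gives 2>0]
(B,Q,Y): not NE [P3→Z gives 2>1]
(B,Q,Z): not NE [P1→A gives 6>3]
(B,R,X): not NE [P2→P gives 8>7; P3→Z gives 8>6]
(B,R,Y): not NE [P2→Q gives 6>3]
(B,R,Z): not NE [P2→Q gives 9>2]

Equilibria: none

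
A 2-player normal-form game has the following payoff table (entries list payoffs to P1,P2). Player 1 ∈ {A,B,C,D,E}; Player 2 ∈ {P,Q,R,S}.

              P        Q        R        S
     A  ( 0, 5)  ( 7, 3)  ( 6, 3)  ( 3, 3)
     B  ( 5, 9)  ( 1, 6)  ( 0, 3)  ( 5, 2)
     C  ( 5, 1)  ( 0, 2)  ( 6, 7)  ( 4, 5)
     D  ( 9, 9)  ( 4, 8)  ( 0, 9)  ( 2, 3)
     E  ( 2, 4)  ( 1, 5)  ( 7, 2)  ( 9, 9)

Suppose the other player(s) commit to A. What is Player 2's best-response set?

P2 best: {P}

u_2(P vs A) = 5
u_2(Q vs A) = 3
u_2(R vs A) = 3
u_2(S vs A) = 3
max payoff 5 at {P}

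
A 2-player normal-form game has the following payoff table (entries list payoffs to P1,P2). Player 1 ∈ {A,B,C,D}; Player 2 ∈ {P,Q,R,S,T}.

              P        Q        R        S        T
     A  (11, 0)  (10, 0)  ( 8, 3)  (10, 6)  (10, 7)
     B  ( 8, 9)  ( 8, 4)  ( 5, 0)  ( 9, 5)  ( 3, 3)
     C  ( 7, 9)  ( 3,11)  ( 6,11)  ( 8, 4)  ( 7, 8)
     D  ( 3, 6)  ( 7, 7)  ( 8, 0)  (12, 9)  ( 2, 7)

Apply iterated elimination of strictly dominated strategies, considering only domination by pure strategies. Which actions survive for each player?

P1 drop B (A beats it: P:11>8 Q:10>8 R:8>5 S:10>9 T:10>3)
P1 drop C (A beats it: P:11>7 Q:10>3 R:8>6 S:10>8 T:10>7)
P2 drop P (S beats it: A:6>0 D:9>6)
P2 drop Q (S beats it: A:6>0 D:9>7)
P2 drop R (S beats it: A:6>3 D:9>0)
P1→{A,D} P2→{S,T}

Remaining: P1:{A,D} P2:{S,T}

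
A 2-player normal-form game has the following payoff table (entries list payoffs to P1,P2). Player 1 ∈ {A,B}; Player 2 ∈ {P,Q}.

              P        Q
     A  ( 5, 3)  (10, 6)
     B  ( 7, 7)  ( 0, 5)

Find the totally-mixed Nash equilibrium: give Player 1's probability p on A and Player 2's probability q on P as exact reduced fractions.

P1 mixes 2/5 on A; P2 mixes 5/6 on P

P1 indiff ⇒ q·5+(1-q)·10 = q·7+(1-q)·0 ⇒ q(-2) = (1-q)(-10) ⇒ q = 5/6
P2 indiff ⇒ p·3+(1-p)·7 = p·6+(1-p)·5 ⇒ p(-3) = (1-p)(-2) ⇒ p = 2/5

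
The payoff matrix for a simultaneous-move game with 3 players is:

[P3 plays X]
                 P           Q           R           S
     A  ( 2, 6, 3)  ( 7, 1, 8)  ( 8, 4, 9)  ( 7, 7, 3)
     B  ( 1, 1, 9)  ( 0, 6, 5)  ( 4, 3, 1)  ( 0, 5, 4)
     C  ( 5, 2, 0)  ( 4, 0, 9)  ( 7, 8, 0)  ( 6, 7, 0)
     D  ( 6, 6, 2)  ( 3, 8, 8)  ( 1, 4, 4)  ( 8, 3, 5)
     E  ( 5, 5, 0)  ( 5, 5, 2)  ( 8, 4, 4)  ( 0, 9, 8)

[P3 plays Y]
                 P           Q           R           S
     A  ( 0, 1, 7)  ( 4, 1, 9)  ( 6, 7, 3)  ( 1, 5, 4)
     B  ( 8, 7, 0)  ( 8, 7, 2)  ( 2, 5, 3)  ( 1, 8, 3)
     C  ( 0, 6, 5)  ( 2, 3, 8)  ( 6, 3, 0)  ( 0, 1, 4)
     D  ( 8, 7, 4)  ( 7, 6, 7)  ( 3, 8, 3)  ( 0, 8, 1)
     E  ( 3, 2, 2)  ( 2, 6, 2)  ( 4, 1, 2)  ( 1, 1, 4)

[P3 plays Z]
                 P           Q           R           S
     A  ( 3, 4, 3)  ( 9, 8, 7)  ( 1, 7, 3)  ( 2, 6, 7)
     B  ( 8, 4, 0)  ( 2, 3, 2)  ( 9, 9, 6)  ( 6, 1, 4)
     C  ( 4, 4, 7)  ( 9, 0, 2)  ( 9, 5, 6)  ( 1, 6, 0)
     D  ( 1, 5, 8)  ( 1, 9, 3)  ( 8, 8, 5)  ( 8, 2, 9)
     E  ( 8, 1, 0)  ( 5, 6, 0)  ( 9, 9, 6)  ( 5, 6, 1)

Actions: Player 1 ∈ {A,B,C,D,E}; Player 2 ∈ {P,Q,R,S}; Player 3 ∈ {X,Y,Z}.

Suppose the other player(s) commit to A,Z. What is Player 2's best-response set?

argmax u_2 = {Q}

u_2(P vs A,Z) = 4
u_2(Q vs A,Z) = 8
u_2(R vs A,Z) = 7
u_2(S vs A,Z) = 6
max payoff 8 at {Q}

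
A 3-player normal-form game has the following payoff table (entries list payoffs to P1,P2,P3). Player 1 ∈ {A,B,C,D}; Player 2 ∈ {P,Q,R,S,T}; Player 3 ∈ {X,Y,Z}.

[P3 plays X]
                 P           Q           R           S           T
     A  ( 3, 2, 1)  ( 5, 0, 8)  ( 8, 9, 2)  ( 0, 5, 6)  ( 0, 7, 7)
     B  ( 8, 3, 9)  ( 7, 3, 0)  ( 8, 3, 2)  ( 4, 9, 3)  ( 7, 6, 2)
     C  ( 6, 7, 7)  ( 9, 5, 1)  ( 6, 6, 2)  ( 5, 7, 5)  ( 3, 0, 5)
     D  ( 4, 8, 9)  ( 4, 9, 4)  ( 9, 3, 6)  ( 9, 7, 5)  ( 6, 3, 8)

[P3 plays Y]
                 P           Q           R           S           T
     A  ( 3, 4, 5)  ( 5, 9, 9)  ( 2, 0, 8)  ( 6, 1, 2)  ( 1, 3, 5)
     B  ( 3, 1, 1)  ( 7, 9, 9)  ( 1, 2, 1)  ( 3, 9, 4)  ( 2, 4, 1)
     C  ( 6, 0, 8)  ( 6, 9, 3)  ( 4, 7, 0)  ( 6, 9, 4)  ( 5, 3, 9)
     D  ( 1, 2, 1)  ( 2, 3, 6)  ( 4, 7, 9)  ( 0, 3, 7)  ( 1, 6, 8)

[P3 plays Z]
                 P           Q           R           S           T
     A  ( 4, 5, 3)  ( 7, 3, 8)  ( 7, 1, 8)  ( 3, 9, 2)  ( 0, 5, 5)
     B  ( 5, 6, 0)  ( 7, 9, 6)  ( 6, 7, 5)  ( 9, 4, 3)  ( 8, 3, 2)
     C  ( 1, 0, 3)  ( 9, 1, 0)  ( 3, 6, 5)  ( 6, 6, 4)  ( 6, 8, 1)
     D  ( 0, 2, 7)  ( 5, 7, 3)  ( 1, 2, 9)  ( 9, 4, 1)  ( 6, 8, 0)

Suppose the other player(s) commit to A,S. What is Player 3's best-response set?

u_3(X vs A,S) = 6
u_3(Y vs A,S) = 2
u_3(Z vs A,S) = 2
max payoff 6 at {X}

BR_3 = {X}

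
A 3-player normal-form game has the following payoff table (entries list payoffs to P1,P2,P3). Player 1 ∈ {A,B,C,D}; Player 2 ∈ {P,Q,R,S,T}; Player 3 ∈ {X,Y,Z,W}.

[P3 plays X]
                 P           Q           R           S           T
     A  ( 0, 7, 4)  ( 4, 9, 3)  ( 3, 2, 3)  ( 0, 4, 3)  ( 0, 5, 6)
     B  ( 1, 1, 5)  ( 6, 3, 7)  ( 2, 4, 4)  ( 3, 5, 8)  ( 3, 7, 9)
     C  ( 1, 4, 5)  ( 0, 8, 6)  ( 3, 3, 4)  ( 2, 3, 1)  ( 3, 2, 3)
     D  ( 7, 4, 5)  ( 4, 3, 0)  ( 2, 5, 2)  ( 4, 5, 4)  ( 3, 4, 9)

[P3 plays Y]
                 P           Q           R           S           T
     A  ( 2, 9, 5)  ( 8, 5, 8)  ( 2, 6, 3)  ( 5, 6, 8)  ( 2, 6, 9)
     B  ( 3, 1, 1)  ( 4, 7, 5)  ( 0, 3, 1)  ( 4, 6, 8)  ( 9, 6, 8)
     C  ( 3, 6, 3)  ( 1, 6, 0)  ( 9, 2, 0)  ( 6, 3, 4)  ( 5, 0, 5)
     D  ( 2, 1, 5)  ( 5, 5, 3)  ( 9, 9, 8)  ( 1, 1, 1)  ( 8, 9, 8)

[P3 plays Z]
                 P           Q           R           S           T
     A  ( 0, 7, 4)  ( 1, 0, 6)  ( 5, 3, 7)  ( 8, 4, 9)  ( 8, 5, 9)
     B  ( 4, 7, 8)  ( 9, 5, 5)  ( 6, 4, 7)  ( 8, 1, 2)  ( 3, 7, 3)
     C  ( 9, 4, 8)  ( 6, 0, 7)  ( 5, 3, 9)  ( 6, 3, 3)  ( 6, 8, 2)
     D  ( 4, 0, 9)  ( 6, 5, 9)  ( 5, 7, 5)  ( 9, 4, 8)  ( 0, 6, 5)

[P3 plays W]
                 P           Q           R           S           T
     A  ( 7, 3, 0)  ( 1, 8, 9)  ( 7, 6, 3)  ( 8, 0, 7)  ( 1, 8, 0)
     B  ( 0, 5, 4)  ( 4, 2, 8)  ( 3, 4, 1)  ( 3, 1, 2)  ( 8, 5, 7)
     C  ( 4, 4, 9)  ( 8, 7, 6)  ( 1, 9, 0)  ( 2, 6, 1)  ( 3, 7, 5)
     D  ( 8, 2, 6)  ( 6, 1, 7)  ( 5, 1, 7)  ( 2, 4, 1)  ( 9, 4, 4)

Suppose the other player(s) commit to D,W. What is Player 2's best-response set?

u_2(P vs D,W) = 2
u_2(Q vs D,W) = 1
u_2(R vs D,W) = 1
u_2(S vs D,W) = 4
u_2(T vs D,W) = 4
max payoff 4 at {S,T}

argmax u_2 = {S,T}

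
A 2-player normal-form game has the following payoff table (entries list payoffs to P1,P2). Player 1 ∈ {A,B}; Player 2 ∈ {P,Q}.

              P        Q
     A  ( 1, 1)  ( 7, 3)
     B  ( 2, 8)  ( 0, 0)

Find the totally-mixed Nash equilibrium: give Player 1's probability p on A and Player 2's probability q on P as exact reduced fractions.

P1 indiff ⇒ q·1+(1-q)·7 = q·2+(1-q)·0 ⇒ q(-1) = (1-q)(-7) ⇒ q = 7/8
P2 indiff ⇒ p·1+(1-p)·8 = p·3+(1-p)·0 ⇒ p(-2) = (1-p)(-8) ⇒ p = 4/5

P1 mixes 4/5 on A; P2 mixes 7/8 on P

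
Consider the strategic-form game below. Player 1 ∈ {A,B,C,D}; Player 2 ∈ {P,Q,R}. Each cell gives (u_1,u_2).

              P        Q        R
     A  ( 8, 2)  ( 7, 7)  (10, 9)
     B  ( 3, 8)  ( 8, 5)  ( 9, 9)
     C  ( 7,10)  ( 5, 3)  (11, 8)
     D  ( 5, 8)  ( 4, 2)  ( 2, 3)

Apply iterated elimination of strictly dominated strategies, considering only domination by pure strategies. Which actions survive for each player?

P1 drop D (A beats it: P:8>5 Q:7>4 R:10>2)
P2 drop Q (R beats it: A:9>7 B:9>5 C:8>3)
P1 drop B (A beats it: P:8>3 R:10>9)
P1→{A,C} P2→{P,R}

IESDS → P1:{A,C} P2:{P,R}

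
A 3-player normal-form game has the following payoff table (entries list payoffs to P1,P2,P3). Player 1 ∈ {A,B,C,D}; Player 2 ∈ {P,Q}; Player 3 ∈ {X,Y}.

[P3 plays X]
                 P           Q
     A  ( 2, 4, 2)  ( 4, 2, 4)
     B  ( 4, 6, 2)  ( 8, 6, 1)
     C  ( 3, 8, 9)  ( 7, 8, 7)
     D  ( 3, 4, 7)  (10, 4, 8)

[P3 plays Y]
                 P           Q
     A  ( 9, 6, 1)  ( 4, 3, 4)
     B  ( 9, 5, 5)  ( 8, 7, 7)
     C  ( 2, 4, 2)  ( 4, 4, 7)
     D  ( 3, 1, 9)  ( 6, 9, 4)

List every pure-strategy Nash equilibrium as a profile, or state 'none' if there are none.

(A,P,X): not NE [P1→B gives 4>2]
(A,P,Y): not NE [P3→X gives 2>1]
(A,Q,X): not NE [P1→D gives 10>4; P2→P gives 4>2]
(A,Q,Y): not NE [P1→B gives 8>4; P2→P gives 6>3]
(B,P,X): not NE [P3→Y gives 5>2]
(B,P,Y): not NE [P2→Q gives 7>5]
(B,Q,X): not NE [P1→D gives 10>8; P3→Y gives 7>1]
(B,Q,Y): NE
(C,P,X): not NE [P1→B gives 4>3]
(C,P,Y): not NE [P1→B gives 9>2; P3→X gives 9>2]
(C,Q,X): not NE [P1→D gives 10>7]
(C,Q,Y): not NE [P1→B gives 8>4]
(D,P,X): not NE [P1→B gives 4>3; P3→Y gives 9>7]
(D,P,Y): not NE [P1→B gives 9>3; P2→Q gives 9>1]
(D,Q,X): NE
(D,Q,Y): not NE [P1→B gives 8>6; P3→X gives 8>4]

Nash profiles: (B,Q,Y), (D,Q,X)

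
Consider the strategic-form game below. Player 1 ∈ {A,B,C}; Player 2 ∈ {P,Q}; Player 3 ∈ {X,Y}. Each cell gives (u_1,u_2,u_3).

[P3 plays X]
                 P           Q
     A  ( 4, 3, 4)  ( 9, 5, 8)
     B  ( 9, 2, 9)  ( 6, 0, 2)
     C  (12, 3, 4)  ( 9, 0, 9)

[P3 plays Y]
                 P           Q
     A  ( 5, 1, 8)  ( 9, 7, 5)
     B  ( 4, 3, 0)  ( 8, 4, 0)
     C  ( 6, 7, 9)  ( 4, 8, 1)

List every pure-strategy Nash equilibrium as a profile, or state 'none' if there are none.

(A,P,X): not NE [P1→C gives 12>4; P2→Q gives 5>3; P3→Y gives 8>4]
(A,P,Y): not NE [P1→C gives 6>5; P2→Q gives 7>1]
(A,Q,X): NE
(A,Q,Y): not NE [P3→X gives 8>5]
(B,P,X): not NE [P1→C gives 12>9]
(B,P,Y): not NE [P1→C gives 6>4; P2→Q gives 4>3; P3→X gives 9>0]
(B,Q,X): not NE [P1→C gives 9>6; P2→P gives 2>0]
(B,Q,Y): not NE [P1→A gives 9>8; P3→X gives 2>0]
(C,P,X): not NE [P3→Y gives 9>4]
(C,P,Y): not NE [P2→Q gives 8>7]
(C,Q,X): not NE [P2→P gives 3>0]
(C,Q,Y): not NE [P1→A gives 9>4; P3→X gives 9>1]

PSNE = {(A,Q,X)}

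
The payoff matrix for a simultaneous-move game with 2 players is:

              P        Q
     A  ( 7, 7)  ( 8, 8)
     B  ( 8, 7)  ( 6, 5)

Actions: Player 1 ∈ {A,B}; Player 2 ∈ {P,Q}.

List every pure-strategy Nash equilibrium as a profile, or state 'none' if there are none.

(A,P): not NE [P1→B gives 8>7; P2→Q gives 8>7]
(A,Q): NE
(B,P): NE
(B,Q): not NE [P1→A gives 8>6; P2→P gives 7>5]

Nash profiles: (A,Q), (B,P)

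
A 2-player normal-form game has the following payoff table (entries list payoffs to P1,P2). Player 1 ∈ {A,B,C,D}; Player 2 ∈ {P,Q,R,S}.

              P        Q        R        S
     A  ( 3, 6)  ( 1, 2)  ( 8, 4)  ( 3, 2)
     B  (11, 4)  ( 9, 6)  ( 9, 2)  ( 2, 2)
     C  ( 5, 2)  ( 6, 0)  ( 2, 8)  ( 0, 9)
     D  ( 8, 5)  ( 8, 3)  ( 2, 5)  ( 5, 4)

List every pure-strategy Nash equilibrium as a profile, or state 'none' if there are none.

NE set: (B,Q)

(A,P): not NE [P1→B gives 11>3]
(A,Q): not NE [P1→B gives 9>1; P2→P gives 6>2]
(A,R): not NE [P1→B gives 9>8; P2→P gives 6>4]
(A,S): not NE [P1→D gives 5>3; P2→P gives 6>2]
(B,P): not NE [P2→Q gives 6>4]
(B,Q): NE
(B,R): not NE [P2→Q gives 6>2]
(B,S): not NE [P1→D gives 5>2; P2→Q gives 6>2]
(C,P): not NE [P1→B gives 11>5; P2→S gives 9>2]
(C,Q): not NE [P1→B gives 9>6; P2→S gives 9>0]
(C,R): not NE [P1→B gives 9>2; P2→S gives 9>8]
(C,S): not NE [P1→D gives 5>0]
(D,P): not NE [P1→B gives 11>8]
(D,Q): not NE [P1→B gives 9>8; P2→R gives 5>3]
(D,R): not NE [P1→B gives 9>2]
(D,S): not NE [P2→R gives 5>4]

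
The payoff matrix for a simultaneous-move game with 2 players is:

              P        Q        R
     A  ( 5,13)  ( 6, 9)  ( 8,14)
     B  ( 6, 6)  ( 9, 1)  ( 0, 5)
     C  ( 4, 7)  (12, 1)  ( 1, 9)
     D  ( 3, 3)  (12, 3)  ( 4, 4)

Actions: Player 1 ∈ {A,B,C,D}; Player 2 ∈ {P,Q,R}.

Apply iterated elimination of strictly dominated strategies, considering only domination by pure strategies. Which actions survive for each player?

P2 drop Q (R beats it: A:14>9 B:5>1 C:9>1 D:4>3)
P1 drop C (A beats it: P:5>4 R:8>1)
P1 drop D (A beats it: P:5>3 R:8>4)
P1→{A,B} P2→{P,R}

Survivors P1:{A,B} P2:{P,R}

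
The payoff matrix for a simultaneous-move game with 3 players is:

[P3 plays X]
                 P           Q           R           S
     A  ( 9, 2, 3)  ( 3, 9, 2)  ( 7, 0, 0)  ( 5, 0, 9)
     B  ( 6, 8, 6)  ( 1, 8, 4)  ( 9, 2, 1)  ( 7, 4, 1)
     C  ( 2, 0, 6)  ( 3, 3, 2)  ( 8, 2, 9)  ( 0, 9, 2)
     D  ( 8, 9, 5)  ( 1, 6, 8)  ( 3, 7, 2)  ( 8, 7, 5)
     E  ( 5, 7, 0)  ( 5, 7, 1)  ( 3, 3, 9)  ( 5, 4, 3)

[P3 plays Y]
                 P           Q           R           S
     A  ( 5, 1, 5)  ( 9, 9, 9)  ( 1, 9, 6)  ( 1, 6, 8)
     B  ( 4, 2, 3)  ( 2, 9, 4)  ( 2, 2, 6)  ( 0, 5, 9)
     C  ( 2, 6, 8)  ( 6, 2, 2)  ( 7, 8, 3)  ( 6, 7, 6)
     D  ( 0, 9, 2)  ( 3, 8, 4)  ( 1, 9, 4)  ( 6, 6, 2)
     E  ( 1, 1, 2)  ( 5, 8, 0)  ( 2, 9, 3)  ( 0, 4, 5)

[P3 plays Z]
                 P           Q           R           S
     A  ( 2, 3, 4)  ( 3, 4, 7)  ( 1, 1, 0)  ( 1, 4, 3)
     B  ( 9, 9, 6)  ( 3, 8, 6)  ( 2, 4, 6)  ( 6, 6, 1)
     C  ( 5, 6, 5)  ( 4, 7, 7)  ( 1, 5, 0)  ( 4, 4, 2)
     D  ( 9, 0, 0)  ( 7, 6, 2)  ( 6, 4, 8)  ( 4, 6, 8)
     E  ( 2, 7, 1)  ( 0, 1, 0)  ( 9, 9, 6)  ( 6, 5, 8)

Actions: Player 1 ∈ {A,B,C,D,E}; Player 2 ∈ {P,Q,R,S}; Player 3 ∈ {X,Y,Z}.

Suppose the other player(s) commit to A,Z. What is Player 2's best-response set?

BR_2 = {Q,S}

u_2(P vs A,Z) = 3
u_2(Q vs A,Z) = 4
u_2(R vs A,Z) = 1
u_2(S vs A,Z) = 4
max payoff 4 at {Q,S}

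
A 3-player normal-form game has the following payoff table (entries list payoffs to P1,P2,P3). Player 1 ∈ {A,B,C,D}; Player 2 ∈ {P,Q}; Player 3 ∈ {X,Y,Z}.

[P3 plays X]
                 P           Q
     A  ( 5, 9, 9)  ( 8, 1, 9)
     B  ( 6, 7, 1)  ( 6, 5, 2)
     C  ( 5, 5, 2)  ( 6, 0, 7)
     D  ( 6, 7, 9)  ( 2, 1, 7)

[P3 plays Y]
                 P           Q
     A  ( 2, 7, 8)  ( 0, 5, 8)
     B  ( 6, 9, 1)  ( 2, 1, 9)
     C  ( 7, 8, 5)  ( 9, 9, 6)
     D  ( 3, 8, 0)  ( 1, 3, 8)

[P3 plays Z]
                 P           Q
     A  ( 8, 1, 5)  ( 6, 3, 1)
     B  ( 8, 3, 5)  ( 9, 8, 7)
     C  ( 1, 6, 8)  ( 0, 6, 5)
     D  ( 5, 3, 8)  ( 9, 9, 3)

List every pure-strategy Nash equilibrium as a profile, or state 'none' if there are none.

(A,P,X): not NE [P1→D gives 6>5]
(A,P,Y): not NE [P1→C gives 7>2; P3→X gives 9>8]
(A,P,Z): not NE [P2→Q gives 3>1; P3→X gives 9>5]
(A,Q,X): not NE [P2→P gives 9>1]
(A,Q,Y): not NE [P1→C gives 9>0; P2→P gives 7>5; P3→X gives 9>8]
(A,Q,Z): not NE [P1→D gives 9>6; P3→X gives 9>1]
(B,P,X): not NE [P3→Z gives 5>1]
(B,P,Y): not NE [P1→C gives 7>6; P3→Z gives 5>1]
(B,P,Z): not NE [P2→Q gives 8>3]
(B,Q,X): not NE [P1→A gives 8>6; P2→P gives 7>5; P3→Y gives 9>2]
(B,Q,Y): not NE [P1→C gives 9>2; P2→P gives 9>1]
(B,Q,Z): not NE [P3→Y gives 9>7]
(C,P,X): not NE [P1→D gives 6>5; P3→Z gives 8>2]
(C,P,Y): not NE [P2→Q gives 9>8; P3→Z gives 8>5]
(C,P,Z): not NE [P1→B gives 8>1]
(C,Q,X): not NE [P1→A gives 8>6; P2→P gives 5>0]
(C,Q,Y): not NE [P3→X gives 7>6]
(C,Q,Z): not NE [P1→D gives 9>0; P3→X gives 7>5]
(D,P,X): NE
(D,P,Y): not NE [P1→C gives 7>3; P3→X gives 9>0]
(D,P,Z): not NE [P1→B gives 8>5; P2→Q gives 9>3; P3→X gives 9>8]
(D,Q,X): not NE [P1→A gives 8>2; P2→P gives 7>1; P3→Y gives 8>7]
(D,Q,Y): not NE [P1→C gives 9>1; P2→P gives 8>3]
(D,Q,Z): not NE [P3→Y gives 8>3]

PSNE = {(D,P,X)}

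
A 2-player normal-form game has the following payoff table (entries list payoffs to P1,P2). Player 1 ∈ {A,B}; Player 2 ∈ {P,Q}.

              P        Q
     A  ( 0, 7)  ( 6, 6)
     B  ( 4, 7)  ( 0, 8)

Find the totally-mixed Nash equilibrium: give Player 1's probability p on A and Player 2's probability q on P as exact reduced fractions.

P1 mixes 1/2 on A; P2 mixes 3/5 on P

P1 indiff ⇒ q·0+(1-q)·6 = q·4+(1-q)·0 ⇒ q(-4) = (1-q)(-6) ⇒ q = 3/5
P2 indiff ⇒ p·7+(1-p)·7 = p·6+(1-p)·8 ⇒ p(1) = (1-p)(1) ⇒ p = 1/2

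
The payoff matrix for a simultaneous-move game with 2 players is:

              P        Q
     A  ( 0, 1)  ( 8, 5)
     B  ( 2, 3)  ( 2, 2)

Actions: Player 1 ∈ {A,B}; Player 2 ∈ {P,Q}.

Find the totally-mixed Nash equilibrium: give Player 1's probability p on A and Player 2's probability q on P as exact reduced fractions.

P1 indiff ⇒ q·0+(1-q)·8 = q·2+(1-q)·2 ⇒ q(-2) = (1-q)(-6) ⇒ q = 3/4
P2 indiff ⇒ p·1+(1-p)·3 = p·5+(1-p)·2 ⇒ p(-4) = (1-p)(-1) ⇒ p = 1/5

P1 mixes 1/5 on A; P2 mixes 3/4 on P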